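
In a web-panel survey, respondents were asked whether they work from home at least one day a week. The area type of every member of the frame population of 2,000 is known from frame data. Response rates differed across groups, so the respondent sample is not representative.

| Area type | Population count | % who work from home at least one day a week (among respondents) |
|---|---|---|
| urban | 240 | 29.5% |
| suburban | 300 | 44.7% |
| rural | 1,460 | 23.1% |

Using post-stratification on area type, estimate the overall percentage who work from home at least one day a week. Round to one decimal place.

27.1%

Post-stratification weights by population share, not respondent share:
  urban: (240/2,000) × 29.5 = 3.54
  suburban: (300/2,000) × 44.7 = 6.705
  rural: (1,460/2,000) × 23.1 = 16.863
Post-stratified estimate = 27.108 → 27.1%.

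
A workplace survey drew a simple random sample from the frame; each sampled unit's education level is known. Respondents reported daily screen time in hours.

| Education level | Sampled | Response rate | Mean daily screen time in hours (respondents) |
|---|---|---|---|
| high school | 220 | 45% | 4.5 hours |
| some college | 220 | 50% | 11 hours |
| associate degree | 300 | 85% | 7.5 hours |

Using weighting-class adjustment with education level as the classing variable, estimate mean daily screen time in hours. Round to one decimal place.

With weight = n_sampled/n_responded per class, the weighted class total is n_sampled:
  high school: 220 × 4.5 = 990
  some college: 220 × 11 = 2420
  associate degree: 300 × 7.5 = 2250
Adjusted estimate = 5660 / 740 = 7.64865 → 7.6.

7.6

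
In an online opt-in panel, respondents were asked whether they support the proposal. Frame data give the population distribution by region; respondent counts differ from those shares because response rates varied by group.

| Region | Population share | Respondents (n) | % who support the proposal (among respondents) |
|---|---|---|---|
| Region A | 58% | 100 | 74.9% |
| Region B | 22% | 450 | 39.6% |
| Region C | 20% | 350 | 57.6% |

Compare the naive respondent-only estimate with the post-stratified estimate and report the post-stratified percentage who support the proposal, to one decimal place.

Without adjustment, the pooled respondent share is:
  (100/900)×74.9 + (450/900)×39.6 + (350/900)×57.6 = 50.5222%
Reweighting by population region shares:
  0.58×74.9 + 0.22×39.6 + 0.2×57.6 = 63.674%

63.7%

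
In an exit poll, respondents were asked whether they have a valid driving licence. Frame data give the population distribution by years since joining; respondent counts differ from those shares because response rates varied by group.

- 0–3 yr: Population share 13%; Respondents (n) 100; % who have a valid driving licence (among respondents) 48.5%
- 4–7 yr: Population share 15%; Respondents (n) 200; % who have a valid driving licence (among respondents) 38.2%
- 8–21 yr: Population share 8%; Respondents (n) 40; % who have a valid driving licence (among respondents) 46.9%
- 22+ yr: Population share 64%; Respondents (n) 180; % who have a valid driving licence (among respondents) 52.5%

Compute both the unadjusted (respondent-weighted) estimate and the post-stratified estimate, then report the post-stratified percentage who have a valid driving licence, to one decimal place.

Naive respondent-only estimate (weights = respondent counts):
  (100/520)×48.5 + (200/520)×38.2 + (40/520)×46.9 + (180/520)×52.5 = 45.8%
Reweighting by population years since joining shares:
  0.13×48.5 + 0.15×38.2 + 0.08×46.9 + 0.64×52.5 = 49.387%

49.4%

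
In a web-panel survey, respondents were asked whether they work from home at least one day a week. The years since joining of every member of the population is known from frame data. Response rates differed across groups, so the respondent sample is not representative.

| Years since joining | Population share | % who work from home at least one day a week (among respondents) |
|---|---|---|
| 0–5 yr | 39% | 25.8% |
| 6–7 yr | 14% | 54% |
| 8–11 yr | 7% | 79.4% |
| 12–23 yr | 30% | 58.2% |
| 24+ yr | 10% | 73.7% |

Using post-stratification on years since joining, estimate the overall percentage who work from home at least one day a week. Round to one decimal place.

48.0%

Post-stratification weights by population share, not respondent share:
  0–5 yr: 0.39 × 25.8 = 10.062
  6–7 yr: 0.14 × 54 = 7.56
  8–11 yr: 0.07 × 79.4 = 5.558
  12–23 yr: 0.3 × 58.2 = 17.46
  24+ yr: 0.1 × 73.7 = 7.37
Post-stratified estimate = 48.01 → 48.0%.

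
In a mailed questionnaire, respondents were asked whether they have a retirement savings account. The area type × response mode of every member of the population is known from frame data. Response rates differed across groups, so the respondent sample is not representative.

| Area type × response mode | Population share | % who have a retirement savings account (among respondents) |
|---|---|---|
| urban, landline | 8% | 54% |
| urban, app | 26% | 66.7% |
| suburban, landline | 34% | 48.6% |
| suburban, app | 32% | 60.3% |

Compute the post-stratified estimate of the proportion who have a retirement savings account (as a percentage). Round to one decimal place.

57.5%

Weight each group's respondent value by its population share:
  urban, landline: 0.08 × 54 = 4.32
  urban, app: 0.26 × 66.7 = 17.342
  suburban, landline: 0.34 × 48.6 = 16.524
  suburban, app: 0.32 × 60.3 = 19.296
Post-stratified estimate = 57.482 → 57.5%.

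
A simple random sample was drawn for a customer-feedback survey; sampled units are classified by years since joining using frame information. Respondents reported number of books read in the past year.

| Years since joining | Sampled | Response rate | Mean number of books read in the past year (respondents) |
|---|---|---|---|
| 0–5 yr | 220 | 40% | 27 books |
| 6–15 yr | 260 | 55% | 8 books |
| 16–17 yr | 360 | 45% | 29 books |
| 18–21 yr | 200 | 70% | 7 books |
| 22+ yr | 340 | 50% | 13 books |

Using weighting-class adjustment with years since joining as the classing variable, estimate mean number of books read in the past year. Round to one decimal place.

17.6

Inverse-response-rate weighting restores each class to its sampled count, so class totals weight by n_sampled:
  0–5 yr: 220 × 27 = 5940
  6–15 yr: 260 × 8 = 2080
  16–17 yr: 360 × 29 = 10,440
  18–21 yr: 200 × 7 = 1400
  22+ yr: 340 × 13 = 4420
Adjusted estimate = 24,280 / 1,380 = 17.5942 → 17.6.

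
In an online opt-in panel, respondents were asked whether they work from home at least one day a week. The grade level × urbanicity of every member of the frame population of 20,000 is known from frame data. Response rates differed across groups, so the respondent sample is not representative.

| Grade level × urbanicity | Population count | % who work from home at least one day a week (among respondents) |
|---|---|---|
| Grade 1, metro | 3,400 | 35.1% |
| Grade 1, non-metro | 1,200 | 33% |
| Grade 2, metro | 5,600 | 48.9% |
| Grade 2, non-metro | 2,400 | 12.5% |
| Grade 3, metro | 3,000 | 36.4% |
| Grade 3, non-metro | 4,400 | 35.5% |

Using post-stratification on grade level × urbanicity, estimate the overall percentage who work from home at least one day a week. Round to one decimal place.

36.4%

Reweight to the known grade level × urbanicity distribution:
  Grade 1, metro: (3,400/20,000) × 35.1 = 5.967
  Grade 1, non-metro: (1,200/20,000) × 33 = 1.98
  Grade 2, metro: (5,600/20,000) × 48.9 = 13.692
  Grade 2, non-metro: (2,400/20,000) × 12.5 = 1.5
  Grade 3, metro: (3,000/20,000) × 36.4 = 5.46
  Grade 3, non-metro: (4,400/20,000) × 35.5 = 7.81
Post-stratified estimate = 36.409 → 36.4%.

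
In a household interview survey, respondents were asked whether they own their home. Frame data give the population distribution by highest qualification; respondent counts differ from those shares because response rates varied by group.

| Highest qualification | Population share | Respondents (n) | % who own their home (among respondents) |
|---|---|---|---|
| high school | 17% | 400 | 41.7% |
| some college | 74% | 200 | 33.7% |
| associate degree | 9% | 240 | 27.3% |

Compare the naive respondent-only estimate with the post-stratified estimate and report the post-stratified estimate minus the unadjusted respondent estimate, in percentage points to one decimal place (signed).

-1.2 percentage points

Naive respondent-only estimate (weights = respondent counts):
  (400/840)×41.7 + (200/840)×33.7 + (240/840)×27.3 = 35.681%
Post-stratified estimate weights by population shares:
  0.17×41.7 + 0.74×33.7 + 0.09×27.3 = 34.484%
Difference = 34.484 − 35.681 = -1.197 pp.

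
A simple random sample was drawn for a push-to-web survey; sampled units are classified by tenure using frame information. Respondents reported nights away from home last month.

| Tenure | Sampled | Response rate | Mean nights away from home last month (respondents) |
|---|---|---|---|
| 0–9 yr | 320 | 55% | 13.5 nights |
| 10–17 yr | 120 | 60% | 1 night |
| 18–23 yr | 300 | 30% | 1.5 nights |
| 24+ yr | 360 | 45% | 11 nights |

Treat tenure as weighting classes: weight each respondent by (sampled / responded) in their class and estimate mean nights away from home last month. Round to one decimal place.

8.0

Each respondent's weight = sampled/responded in their class; summing within a class gives n_sampled, so:
  0–9 yr: 320 × 13.5 = 4320
  10–17 yr: 120 × 1 = 120
  18–23 yr: 300 × 1.5 = 450
  24+ yr: 360 × 11 = 3960
Adjusted estimate = 8850 / 1,100 = 8.04546 → 8.0.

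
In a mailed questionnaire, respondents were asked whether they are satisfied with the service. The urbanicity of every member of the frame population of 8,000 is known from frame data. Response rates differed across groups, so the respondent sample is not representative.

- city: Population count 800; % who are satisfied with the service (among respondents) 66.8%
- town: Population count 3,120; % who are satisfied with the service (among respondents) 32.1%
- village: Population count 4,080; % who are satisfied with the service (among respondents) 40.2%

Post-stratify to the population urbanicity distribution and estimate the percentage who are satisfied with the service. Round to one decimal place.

Reweight to the known urbanicity distribution:
  city: (800/8,000) × 66.8 = 6.68
  town: (3,120/8,000) × 32.1 = 12.519
  village: (4,080/8,000) × 40.2 = 20.502
Post-stratified estimate = 39.701 → 39.7%.

39.7%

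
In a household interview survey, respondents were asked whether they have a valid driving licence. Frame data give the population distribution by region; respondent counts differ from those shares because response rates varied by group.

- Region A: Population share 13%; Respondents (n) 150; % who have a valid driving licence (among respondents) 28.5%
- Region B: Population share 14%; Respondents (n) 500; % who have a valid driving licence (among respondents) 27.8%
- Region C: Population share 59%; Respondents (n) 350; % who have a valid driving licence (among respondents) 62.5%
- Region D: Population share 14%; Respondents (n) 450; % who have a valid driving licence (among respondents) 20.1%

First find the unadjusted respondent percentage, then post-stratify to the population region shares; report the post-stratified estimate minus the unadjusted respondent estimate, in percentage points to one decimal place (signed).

Unadjusted (pooled respondent) estimate weights by respondent counts:
  (150/1450)×28.5 + (500/1450)×27.8 + (350/1450)×62.5 + (450/1450)×20.1 = 33.8586%
Post-stratifying to population shares instead:
  0.13×28.5 + 0.14×27.8 + 0.59×62.5 + 0.14×20.1 = 47.286%
Difference = 47.286 − 33.8586 = 13.4274 pp.

+13.4 percentage points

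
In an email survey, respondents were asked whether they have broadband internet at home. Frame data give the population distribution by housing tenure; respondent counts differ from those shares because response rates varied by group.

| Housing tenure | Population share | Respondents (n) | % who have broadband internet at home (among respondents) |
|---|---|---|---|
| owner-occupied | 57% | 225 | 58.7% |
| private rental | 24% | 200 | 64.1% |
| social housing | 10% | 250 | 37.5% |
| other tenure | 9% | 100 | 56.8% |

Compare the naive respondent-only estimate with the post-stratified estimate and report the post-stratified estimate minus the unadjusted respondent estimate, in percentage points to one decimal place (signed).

Unadjusted (pooled respondent) estimate weights by respondent counts:
  (225/775)×58.7 + (200/775)×64.1 + (250/775)×37.5 + (100/775)×56.8 = 53.0097%
Post-stratifying to population shares instead:
  0.57×58.7 + 0.24×64.1 + 0.1×37.5 + 0.09×56.8 = 57.705%
Difference = 57.705 − 53.0097 = 4.6953 pp.

+4.7 percentage points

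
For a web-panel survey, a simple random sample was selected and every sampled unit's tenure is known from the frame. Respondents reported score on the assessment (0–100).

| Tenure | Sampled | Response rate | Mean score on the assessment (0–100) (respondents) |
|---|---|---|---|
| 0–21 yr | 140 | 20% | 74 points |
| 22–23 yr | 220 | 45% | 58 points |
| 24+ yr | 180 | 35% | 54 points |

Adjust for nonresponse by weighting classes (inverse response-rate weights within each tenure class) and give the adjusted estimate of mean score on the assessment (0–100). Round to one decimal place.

Inverse-response-rate weighting restores each class to its sampled count, so class totals weight by n_sampled:
  0–21 yr: 140 × 74 = 10,360
  22–23 yr: 220 × 58 = 12,760
  24+ yr: 180 × 54 = 9720
Adjusted estimate = 32,840 / 540 = 60.8148 → 60.8.

60.8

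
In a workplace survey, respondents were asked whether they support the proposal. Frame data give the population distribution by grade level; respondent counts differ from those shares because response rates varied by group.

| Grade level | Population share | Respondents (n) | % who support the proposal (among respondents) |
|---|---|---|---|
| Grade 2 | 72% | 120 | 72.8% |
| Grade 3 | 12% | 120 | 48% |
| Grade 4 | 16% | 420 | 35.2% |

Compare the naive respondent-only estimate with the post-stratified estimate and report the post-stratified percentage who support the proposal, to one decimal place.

Unadjusted (pooled respondent) estimate weights by respondent counts:
  (120/660)×72.8 + (120/660)×48 + (420/660)×35.2 = 44.3636%
Post-stratifying to population shares instead:
  0.72×72.8 + 0.12×48 + 0.16×35.2 = 63.808%

63.8%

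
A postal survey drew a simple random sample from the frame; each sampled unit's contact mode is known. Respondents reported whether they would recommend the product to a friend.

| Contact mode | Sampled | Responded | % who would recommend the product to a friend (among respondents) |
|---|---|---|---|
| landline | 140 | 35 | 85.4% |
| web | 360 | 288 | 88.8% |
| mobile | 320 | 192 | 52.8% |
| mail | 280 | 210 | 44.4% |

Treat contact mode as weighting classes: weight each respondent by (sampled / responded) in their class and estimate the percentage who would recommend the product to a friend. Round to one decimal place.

Class response rates: landline 35/140 = 25%, web 288/360 = 80%, mobile 192/320 = 60%, mail 210/280 = 75%.
Each respondent's weight = sampled/responded in their class; summing within a class gives n_sampled, so:
  landline: 140 × 85.4 = 11,956
  web: 360 × 88.8 = 31,968
  mobile: 320 × 52.8 = 16,896
  mail: 280 × 44.4 = 12,432
Adjusted estimate = 73,252 / 1,100 = 66.5927 → 66.6%.

66.6%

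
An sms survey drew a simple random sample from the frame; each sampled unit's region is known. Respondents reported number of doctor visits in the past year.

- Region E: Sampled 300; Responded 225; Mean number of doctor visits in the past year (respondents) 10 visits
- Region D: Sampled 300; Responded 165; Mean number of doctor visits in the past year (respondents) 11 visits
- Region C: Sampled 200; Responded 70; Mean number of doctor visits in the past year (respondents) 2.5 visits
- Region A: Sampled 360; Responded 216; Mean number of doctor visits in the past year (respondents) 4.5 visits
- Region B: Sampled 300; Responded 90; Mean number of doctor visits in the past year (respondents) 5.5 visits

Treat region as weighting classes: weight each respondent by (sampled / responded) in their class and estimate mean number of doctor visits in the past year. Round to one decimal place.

Class response rates: Region E 225/300 = 75%, Region D 165/300 = 55%, Region C 70/200 = 35%, Region A 216/360 = 60%, Region B 90/300 = 30%.
Inverse-response-rate weighting restores each class to its sampled count, so class totals weight by n_sampled:
  Region E: 300 × 10 = 3000
  Region D: 300 × 11 = 3300
  Region C: 200 × 2.5 = 500
  Region A: 360 × 4.5 = 1620
  Region B: 300 × 5.5 = 1650
Adjusted estimate = 10,070 / 1,460 = 6.89726 → 6.9.

6.9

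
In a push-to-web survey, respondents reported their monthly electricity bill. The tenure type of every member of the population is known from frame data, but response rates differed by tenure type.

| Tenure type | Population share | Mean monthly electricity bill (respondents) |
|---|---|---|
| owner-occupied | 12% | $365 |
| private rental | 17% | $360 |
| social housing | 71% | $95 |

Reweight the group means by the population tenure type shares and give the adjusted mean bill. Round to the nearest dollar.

$172

Post-stratification weights by population share, not respondent share:
  owner-occupied: 0.12 × 365 = 43.8
  private rental: 0.17 × 360 = 61.2
  social housing: 0.71 × 95 = 67.45
Post-stratified estimate = 172.45 → $172.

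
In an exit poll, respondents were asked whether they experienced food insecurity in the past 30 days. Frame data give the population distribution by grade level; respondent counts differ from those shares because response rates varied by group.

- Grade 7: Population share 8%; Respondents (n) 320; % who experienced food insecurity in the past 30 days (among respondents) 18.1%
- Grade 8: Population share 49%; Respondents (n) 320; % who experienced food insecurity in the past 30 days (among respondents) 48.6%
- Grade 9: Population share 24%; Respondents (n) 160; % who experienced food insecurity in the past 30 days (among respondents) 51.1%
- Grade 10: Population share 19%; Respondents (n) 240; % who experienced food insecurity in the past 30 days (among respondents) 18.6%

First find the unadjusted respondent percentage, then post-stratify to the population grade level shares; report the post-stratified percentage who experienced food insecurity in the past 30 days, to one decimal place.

Naive respondent-only estimate (weights = respondent counts):
  (320/1040)×18.1 + (320/1040)×48.6 + (160/1040)×51.1 + (240/1040)×18.6 = 32.6769%
Post-stratifying to population shares instead:
  0.08×18.1 + 0.49×48.6 + 0.24×51.1 + 0.19×18.6 = 41.06%

41.1%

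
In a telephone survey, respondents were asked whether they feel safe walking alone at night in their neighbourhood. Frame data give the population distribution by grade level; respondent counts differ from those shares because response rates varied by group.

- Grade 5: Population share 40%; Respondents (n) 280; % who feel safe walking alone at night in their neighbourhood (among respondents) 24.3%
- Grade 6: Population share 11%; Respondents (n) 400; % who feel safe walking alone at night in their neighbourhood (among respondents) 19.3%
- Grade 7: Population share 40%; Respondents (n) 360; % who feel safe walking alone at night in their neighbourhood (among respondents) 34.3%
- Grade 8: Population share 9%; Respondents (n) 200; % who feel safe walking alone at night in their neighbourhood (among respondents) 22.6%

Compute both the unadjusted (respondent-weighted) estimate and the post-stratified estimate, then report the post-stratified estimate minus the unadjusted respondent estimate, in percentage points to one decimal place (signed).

Naive respondent-only estimate (weights = respondent counts):
  (280/1240)×24.3 + (400/1240)×19.3 + (360/1240)×34.3 + (200/1240)×22.6 = 25.3161%
Post-stratifying to population shares instead:
  0.4×24.3 + 0.11×19.3 + 0.4×34.3 + 0.09×22.6 = 27.597%
Difference = 27.597 − 25.3161 = 2.2809 pp.

+2.3 percentage points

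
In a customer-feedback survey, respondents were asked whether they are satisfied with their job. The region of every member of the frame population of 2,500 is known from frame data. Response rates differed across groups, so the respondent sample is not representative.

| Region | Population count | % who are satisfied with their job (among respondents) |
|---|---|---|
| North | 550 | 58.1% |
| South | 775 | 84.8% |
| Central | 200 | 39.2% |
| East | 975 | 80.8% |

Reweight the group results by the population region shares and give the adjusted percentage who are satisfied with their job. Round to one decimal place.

Each cell contributes population-share × respondent value:
  North: (550/2,500) × 58.1 = 12.782
  South: (775/2,500) × 84.8 = 26.288
  Central: (200/2,500) × 39.2 = 3.136
  East: (975/2,500) × 80.8 = 31.512
Post-stratified estimate = 73.718 → 73.7%.

73.7%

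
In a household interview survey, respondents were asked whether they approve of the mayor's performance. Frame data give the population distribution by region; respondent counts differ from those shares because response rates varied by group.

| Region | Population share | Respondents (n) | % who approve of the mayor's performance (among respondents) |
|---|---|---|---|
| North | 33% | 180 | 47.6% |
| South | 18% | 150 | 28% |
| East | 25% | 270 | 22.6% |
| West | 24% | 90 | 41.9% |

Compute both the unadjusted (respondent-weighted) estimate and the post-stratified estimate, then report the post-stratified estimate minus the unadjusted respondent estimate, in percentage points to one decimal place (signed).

Naive respondent-only estimate (weights = respondent counts):
  (180/690)×47.6 + (150/690)×28 + (270/690)×22.6 + (90/690)×41.9 = 32.813%
Reweighting by population region shares:
  0.33×47.6 + 0.18×28 + 0.25×22.6 + 0.24×41.9 = 36.454%
Difference = 36.454 − 32.813 = 3.641 pp.

+3.6 percentage points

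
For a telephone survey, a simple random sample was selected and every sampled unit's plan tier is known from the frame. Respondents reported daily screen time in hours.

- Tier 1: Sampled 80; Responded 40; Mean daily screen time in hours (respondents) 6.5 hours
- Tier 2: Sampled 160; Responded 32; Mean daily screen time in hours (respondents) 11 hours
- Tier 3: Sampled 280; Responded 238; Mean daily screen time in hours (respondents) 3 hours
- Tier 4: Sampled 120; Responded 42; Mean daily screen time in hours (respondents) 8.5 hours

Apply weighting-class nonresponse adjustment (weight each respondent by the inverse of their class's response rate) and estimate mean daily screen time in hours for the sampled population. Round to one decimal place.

Response rates by class: Tier 1 40/80 = 50%, Tier 2 32/160 = 20%, Tier 3 238/280 = 85%, Tier 4 42/120 = 35%.
Inverse-response-rate weighting restores each class to its sampled count, so class totals weight by n_sampled:
  Tier 1: 80 × 6.5 = 520
  Tier 2: 160 × 11 = 1760
  Tier 3: 280 × 3 = 840
  Tier 4: 120 × 8.5 = 1020
Adjusted estimate = 4140 / 640 = 6.46875 → 6.5.

6.5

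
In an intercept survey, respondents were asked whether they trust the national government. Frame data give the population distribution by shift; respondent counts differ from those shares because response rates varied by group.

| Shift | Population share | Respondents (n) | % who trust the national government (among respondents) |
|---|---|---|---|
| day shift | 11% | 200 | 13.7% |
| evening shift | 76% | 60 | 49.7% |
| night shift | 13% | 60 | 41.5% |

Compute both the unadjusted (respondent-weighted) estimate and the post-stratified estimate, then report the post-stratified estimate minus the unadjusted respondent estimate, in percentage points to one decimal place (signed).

Unadjusted (pooled respondent) estimate weights by respondent counts:
  (200/320)×13.7 + (60/320)×49.7 + (60/320)×41.5 = 25.6625%
Post-stratifying to population shares instead:
  0.11×13.7 + 0.76×49.7 + 0.13×41.5 = 44.674%
Difference = 44.674 − 25.6625 = 19.0115 pp.

+19.0 percentage points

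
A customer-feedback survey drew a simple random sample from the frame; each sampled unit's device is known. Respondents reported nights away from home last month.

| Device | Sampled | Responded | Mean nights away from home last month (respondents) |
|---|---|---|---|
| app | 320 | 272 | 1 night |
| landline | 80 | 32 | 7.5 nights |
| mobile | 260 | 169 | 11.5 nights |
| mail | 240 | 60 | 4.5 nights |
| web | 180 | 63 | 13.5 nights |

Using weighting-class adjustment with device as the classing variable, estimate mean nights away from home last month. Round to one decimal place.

Response rates by class: app 272/320 = 85%, landline 32/80 = 40%, mobile 169/260 = 65%, mail 60/240 = 25%, web 63/180 = 35%.
Inverse-response-rate weighting restores each class to its sampled count, so class totals weight by n_sampled:
  app: 320 × 1 = 320
  landline: 80 × 7.5 = 600
  mobile: 260 × 11.5 = 2990
  mail: 240 × 4.5 = 1080
  web: 180 × 13.5 = 2430
Adjusted estimate = 7420 / 1,080 = 6.87037 → 6.9.

6.9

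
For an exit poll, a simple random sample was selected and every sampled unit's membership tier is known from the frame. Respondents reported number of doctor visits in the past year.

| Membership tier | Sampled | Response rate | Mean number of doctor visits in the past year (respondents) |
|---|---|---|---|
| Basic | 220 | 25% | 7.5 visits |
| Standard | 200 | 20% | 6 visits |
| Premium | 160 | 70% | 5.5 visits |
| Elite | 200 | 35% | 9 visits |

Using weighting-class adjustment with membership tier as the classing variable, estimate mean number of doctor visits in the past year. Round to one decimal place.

Each respondent's weight = sampled/responded in their class; summing within a class gives n_sampled, so:
  Basic: 220 × 7.5 = 1650
  Standard: 200 × 6 = 1200
  Premium: 160 × 5.5 = 880
  Elite: 200 × 9 = 1800
Adjusted estimate = 5530 / 780 = 7.08974 → 7.1.

7.1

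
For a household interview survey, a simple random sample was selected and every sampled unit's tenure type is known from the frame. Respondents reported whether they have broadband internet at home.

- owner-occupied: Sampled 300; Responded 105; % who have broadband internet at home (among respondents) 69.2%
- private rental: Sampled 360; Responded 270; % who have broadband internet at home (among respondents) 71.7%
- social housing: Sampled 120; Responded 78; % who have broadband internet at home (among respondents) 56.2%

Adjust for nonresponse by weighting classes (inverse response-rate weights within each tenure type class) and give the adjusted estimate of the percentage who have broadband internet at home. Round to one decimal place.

Response rates by class: owner-occupied 105/300 = 35%, private rental 270/360 = 75%, social housing 78/120 = 65%.
Each respondent's weight = sampled/responded in their class; summing within a class gives n_sampled, so:
  owner-occupied: 300 × 69.2 = 20,760
  private rental: 360 × 71.7 = 25,812
  social housing: 120 × 56.2 = 6744
Adjusted estimate = 53,316 / 780 = 68.3538 → 68.4%.

68.4%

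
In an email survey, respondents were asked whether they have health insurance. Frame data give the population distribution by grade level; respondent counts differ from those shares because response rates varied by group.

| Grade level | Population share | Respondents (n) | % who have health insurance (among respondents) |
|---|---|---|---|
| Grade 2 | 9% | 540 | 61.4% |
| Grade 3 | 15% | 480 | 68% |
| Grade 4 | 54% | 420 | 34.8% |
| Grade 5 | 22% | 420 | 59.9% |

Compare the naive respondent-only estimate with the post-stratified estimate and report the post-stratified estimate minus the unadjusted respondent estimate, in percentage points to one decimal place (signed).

Unadjusted (pooled respondent) estimate weights by respondent counts:
  (540/1860)×61.4 + (480/1860)×68 + (420/1860)×34.8 + (420/1860)×59.9 = 56.7581%
Reweighting by population grade level shares:
  0.09×61.4 + 0.15×68 + 0.54×34.8 + 0.22×59.9 = 47.696%
Difference = 47.696 − 56.7581 = -9.0621 pp.

-9.1 percentage points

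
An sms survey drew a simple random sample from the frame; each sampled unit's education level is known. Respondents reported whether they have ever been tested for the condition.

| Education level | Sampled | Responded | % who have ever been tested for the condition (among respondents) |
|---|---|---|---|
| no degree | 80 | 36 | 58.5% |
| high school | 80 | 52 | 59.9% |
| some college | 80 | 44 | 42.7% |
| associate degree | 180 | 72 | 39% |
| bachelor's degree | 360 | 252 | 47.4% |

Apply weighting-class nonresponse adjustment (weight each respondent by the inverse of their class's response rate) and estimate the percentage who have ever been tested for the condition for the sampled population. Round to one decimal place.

Response rates by class: no degree 36/80 = 45%, high school 52/80 = 65%, some college 44/80 = 55%, associate degree 72/180 = 40%, bachelor's degree 252/360 = 70%.
Weighting each respondent by the inverse class response rate inflates each class back to its sampled size, so the class weight is n_sampled:
  no degree: 80 × 58.5 = 4680
  high school: 80 × 59.9 = 4792
  some college: 80 × 42.7 = 3416
  associate degree: 180 × 39 = 7020
  bachelor's degree: 360 × 47.4 = 17,064
Adjusted estimate = 36,972 / 780 = 47.4 → 47.4%.

47.4%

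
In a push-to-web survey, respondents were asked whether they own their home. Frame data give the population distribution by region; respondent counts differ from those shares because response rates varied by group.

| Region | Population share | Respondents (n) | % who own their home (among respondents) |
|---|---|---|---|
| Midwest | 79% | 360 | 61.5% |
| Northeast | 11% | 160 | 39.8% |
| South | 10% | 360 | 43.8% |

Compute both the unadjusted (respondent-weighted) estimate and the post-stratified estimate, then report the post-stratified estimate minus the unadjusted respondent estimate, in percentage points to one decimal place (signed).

Naive respondent-only estimate (weights = respondent counts):
  (360/880)×61.5 + (160/880)×39.8 + (360/880)×43.8 = 50.3136%
Post-stratified estimate weights by population shares:
  0.79×61.5 + 0.11×39.8 + 0.1×43.8 = 57.343%
Difference = 57.343 − 50.3136 = 7.0294 pp.

+7.0 percentage points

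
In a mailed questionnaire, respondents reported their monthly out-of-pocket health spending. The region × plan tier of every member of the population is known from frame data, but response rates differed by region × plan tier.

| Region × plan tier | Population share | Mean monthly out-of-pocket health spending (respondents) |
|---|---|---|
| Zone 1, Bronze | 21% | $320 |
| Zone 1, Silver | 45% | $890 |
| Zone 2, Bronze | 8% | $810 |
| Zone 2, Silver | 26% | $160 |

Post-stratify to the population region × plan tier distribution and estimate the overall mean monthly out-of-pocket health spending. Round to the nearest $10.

Post-stratification weights by population share, not respondent share:
  Zone 1, Bronze: 0.21 × 320 = 67.2
  Zone 1, Silver: 0.45 × 890 = 400.5
  Zone 2, Bronze: 0.08 × 810 = 64.8
  Zone 2, Silver: 0.26 × 160 = 41.6
Post-stratified estimate = 574.1 → $570.

$570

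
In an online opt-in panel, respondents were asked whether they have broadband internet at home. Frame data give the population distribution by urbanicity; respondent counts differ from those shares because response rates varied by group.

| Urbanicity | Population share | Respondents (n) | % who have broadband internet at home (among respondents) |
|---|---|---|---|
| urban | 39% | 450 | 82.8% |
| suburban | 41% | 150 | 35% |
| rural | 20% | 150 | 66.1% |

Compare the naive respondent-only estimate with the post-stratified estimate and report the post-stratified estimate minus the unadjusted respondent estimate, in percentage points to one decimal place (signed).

-10.0 percentage points

Naive respondent-only estimate (weights = respondent counts):
  (450/750)×82.8 + (150/750)×35 + (150/750)×66.1 = 69.9%
Post-stratified estimate weights by population shares:
  0.39×82.8 + 0.41×35 + 0.2×66.1 = 59.862%
Difference = 59.862 − 69.9 = -10.038 pp.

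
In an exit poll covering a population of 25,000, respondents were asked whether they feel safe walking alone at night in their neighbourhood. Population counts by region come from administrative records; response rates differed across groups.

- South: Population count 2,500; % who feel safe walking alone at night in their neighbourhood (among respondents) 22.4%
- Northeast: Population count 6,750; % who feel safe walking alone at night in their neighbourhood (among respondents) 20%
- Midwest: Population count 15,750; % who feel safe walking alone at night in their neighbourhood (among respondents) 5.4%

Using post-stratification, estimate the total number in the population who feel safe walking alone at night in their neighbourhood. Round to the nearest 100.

2,800

Each cell contributes its population count × the respondent rate:
  South: 2,500 × 22.4% = 560
  Northeast: 6,750 × 20% = 1350
  Midwest: 15,750 × 5.4% = 850.5
Estimated total = 2760.5 → 2,800.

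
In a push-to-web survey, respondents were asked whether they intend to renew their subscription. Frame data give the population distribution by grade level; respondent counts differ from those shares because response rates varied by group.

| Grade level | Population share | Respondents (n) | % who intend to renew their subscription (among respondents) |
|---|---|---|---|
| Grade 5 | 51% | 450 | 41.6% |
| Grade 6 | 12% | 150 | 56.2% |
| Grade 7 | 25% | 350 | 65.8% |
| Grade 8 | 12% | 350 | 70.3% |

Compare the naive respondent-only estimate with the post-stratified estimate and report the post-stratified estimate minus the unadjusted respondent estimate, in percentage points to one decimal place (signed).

Naive respondent-only estimate (weights = respondent counts):
  (450/1300)×41.6 + (150/1300)×56.2 + (350/1300)×65.8 + (350/1300)×70.3 = 57.5269%
Post-stratified estimate weights by population shares:
  0.51×41.6 + 0.12×56.2 + 0.25×65.8 + 0.12×70.3 = 52.846%
Difference = 52.846 − 57.5269 = -4.6809 pp.

-4.7 percentage points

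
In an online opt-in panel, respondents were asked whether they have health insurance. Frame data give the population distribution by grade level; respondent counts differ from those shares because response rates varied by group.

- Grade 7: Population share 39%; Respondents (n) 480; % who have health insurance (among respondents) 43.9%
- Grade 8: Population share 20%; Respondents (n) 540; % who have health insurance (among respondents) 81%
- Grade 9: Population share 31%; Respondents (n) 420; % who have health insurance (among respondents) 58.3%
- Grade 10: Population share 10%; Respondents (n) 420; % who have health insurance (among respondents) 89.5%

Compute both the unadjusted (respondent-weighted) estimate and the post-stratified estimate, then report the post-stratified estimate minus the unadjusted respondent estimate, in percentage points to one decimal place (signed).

-7.9 percentage points

Without adjustment, the pooled respondent share is:
  (480/1860)×43.9 + (540/1860)×81 + (420/1860)×58.3 + (420/1860)×89.5 = 68.2194%
Reweighting by population grade level shares:
  0.39×43.9 + 0.2×81 + 0.31×58.3 + 0.1×89.5 = 60.344%
Difference = 60.344 − 68.2194 = -7.8754 pp.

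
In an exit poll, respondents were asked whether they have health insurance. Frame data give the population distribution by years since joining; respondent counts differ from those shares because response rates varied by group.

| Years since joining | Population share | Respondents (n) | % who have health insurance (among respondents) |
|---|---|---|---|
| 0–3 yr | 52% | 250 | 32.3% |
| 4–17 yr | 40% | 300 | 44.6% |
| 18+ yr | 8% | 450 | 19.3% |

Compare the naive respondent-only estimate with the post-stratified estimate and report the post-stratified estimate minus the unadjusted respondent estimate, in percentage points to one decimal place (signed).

Without adjustment, the pooled respondent share is:
  (250/1000)×32.3 + (300/1000)×44.6 + (450/1000)×19.3 = 30.14%
Reweighting by population years since joining shares:
  0.52×32.3 + 0.4×44.6 + 0.08×19.3 = 36.18%
Difference = 36.18 − 30.14 = 6.04 pp.

+6.0 percentage points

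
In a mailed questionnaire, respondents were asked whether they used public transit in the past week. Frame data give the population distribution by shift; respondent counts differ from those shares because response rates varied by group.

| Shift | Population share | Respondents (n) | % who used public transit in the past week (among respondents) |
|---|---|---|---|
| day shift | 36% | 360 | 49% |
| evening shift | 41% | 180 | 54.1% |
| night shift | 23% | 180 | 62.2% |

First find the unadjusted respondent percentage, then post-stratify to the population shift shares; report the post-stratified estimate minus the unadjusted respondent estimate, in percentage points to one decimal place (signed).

+0.6 percentage points

Unadjusted (pooled respondent) estimate weights by respondent counts:
  (360/720)×49 + (180/720)×54.1 + (180/720)×62.2 = 53.575%
Post-stratifying to population shares instead:
  0.36×49 + 0.41×54.1 + 0.23×62.2 = 54.127%
Difference = 54.127 − 53.575 = 0.552 pp.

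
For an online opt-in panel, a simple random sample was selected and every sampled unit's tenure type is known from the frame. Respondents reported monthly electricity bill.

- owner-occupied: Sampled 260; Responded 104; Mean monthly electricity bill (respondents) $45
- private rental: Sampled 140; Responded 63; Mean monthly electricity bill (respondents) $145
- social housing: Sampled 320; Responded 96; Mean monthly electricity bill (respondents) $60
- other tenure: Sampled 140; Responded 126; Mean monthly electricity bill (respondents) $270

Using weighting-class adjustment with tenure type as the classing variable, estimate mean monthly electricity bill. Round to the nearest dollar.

Class response rates: owner-occupied 104/260 = 40%, private rental 63/140 = 45%, social housing 96/320 = 30%, other tenure 126/140 = 90%.
With weight = n_sampled/n_responded per class, the weighted class total is n_sampled:
  owner-occupied: 260 × 45 = 11,700
  private rental: 140 × 145 = 20,300
  social housing: 320 × 60 = 19,200
  other tenure: 140 × 270 = 37,800
Adjusted estimate = 89,000 / 860 = 103.488 → $103.

$103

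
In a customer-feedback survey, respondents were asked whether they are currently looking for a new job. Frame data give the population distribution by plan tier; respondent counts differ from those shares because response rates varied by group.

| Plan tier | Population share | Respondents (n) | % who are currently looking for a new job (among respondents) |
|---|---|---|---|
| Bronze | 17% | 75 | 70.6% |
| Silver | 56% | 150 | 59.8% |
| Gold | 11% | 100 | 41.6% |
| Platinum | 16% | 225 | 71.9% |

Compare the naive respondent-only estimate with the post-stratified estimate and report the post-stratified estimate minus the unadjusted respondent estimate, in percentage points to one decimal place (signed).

Unadjusted (pooled respondent) estimate weights by respondent counts:
  (75/550)×70.6 + (150/550)×59.8 + (100/550)×41.6 + (225/550)×71.9 = 62.9136%
Reweighting by population plan tier shares:
  0.17×70.6 + 0.56×59.8 + 0.11×41.6 + 0.16×71.9 = 61.57%
Difference = 61.57 − 62.9136 = -1.3436 pp.

-1.3 percentage points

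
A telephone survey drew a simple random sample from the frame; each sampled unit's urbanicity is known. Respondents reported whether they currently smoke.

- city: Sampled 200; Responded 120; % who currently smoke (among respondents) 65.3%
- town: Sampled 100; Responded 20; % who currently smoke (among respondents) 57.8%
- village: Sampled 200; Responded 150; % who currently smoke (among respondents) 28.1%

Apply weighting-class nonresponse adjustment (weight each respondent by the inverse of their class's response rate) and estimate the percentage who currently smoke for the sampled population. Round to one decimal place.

48.9%

Response rates by class: city 120/200 = 60%, town 20/100 = 20%, village 150/200 = 75%.
With weight = n_sampled/n_responded per class, the weighted class total is n_sampled:
  city: 200 × 65.3 = 13,060
  town: 100 × 57.8 = 5780
  village: 200 × 28.1 = 5620
Adjusted estimate = 24,460 / 500 = 48.92 → 48.9%.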